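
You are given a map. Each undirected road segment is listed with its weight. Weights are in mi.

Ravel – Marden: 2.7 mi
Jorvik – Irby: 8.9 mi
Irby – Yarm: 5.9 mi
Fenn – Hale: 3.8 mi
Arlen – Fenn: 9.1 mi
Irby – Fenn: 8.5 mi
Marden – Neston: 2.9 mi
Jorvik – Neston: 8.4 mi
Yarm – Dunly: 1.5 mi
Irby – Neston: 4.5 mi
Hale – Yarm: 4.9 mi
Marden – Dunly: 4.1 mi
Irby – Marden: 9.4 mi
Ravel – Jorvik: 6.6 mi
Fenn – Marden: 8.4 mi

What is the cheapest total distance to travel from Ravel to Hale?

Running Dijkstra from Ravel:
Ravel: 0
Marden: 2.7  (via Ravel)
Neston: 5.6  (via Marden)
Jorvik: 6.6  (via Ravel)
Dunly: 6.8  (via Marden)
Yarm: 8.3  (via Dunly)
Irby: 10.1  (via Neston)
Fenn: 11.1  (via Marden)
Hale: 13.2  (via Yarm)
Shortest route: Ravel → Marden → Dunly → Yarm → Hale = 13.2 mi.

13.2 mi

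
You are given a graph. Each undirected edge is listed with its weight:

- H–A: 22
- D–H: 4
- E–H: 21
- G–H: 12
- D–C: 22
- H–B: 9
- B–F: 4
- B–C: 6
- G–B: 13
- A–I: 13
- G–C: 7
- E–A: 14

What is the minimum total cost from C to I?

Settle nodes by increasing distance from C:
C: 0
B: 6  (via C)
G: 7  (via C)
F: 10  (via B)
H: 15  (via B)
D: 19  (via H)
E: 36  (via H)
A: 37  (via H)
I: 50  (via A)
Shortest route: C → B → H → A → I = 50.

50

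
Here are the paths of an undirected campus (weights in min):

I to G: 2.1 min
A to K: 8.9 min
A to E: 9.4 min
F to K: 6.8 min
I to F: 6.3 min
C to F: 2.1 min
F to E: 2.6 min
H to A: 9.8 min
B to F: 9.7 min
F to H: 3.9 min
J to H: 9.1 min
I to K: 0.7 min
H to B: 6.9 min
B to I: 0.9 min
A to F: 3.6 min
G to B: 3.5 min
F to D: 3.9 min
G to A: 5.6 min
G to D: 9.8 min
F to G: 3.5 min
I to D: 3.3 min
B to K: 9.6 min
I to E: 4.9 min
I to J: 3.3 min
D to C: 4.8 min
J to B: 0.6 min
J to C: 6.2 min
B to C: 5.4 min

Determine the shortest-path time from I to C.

6.3 min

Running Dijkstra from I:
I: 0
K: 0.7  (via I)
B: 0.9  (via I)
J: 1.5  (via B)
G: 2.1  (via I)
D: 3.3  (via I)
E: 4.9  (via I)
F: 5.6  (via G)
C: 6.3  (via B)
Shortest route: I → B → C = 6.3 min.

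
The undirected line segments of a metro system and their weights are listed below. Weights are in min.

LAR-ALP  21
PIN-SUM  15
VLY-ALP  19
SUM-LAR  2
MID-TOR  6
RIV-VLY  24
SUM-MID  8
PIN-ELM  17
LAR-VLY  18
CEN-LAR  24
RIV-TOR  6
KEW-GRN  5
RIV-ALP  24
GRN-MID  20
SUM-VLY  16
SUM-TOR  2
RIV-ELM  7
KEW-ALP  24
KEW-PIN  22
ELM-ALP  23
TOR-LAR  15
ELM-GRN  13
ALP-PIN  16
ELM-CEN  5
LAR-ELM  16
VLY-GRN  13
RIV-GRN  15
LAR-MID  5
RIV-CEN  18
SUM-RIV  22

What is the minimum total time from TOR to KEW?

26 min

Compare a few routes:
TOR → RIV → ELM → GRN → KEW: 6+7+13+5 = 31
TOR → MID → GRN → KEW: 6+20+5 = 31
TOR → RIV → GRN → KEW: 6+15+5 = 26
The minimum is 26 min via TOR → RIV → GRN → KEW.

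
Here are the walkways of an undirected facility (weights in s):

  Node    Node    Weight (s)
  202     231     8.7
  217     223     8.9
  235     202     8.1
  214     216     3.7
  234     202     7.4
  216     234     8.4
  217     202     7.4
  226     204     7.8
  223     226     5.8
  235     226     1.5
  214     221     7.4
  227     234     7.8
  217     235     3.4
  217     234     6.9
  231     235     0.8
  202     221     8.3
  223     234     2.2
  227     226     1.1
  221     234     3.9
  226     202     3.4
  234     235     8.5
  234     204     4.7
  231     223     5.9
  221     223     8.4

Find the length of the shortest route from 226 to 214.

19.1 s

Compare a few routes:
226–202–221–214: 3.4+8.3+7.4 = 19.1
226–223–234–221–214: 5.8+2.2+3.9+7.4 = 19.3
The minimum is 19.1 s via 226–202–221–214.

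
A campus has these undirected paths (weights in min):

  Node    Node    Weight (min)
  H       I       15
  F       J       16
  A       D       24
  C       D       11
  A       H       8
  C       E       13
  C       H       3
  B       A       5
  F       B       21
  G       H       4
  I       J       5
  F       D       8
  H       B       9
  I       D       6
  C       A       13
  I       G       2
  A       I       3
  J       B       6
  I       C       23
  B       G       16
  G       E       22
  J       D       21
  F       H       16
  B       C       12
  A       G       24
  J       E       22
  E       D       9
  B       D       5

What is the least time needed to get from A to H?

8 min

Candidate routes:
A - B - H: 5+9 = 14
A - I - G - H: 3+2+4 = 9
A - C - H: 13+3 = 16
A - H: 8 = 8
The minimum is 8 min via A - H.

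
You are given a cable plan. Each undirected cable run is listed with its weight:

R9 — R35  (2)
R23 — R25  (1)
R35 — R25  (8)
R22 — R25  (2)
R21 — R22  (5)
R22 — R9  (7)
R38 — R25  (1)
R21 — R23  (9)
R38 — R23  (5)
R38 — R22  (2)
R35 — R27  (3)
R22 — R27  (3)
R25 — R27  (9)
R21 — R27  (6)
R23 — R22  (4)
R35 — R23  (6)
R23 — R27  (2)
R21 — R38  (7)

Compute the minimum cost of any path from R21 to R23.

Candidate routes:
R21 → R38 → R25 → R23: 7+1+1 = 9
R21 → R23: 9 = 9
R21 → R27 → R23: 6+2 = 8
R21 → R22 → R23: 5+4 = 9
Cheapest is R21 → R27 → R23 at 8.

8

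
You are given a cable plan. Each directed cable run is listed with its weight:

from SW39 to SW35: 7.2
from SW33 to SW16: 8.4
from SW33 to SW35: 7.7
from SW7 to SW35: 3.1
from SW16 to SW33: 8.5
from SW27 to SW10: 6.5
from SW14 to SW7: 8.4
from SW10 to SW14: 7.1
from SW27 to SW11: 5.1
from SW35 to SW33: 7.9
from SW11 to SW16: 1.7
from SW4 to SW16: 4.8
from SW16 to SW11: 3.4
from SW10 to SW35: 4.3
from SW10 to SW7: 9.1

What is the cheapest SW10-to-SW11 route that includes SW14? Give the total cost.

38.3

Shortest SW10→SW14: SW10 → SW14 = 7.1
Best SW14 to SW11: SW14 → SW7 → SW35 → SW33 → SW16 → SW11 costing 31.2
Total via SW14: 7.1 + 31.2 = 38.3.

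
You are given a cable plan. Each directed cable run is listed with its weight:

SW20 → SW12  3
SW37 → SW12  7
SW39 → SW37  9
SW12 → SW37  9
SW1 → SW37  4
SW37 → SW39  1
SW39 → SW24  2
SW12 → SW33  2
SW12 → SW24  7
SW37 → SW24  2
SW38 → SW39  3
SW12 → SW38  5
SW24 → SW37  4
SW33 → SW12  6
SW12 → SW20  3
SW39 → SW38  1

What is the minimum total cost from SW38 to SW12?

16

Enumerating some paths:
SW38 - SW39 - SW37 - SW12: 3+9+7 = 19
SW38 - SW39 - SW24 - SW37 - SW12: 3+2+4+7 = 16
Cheapest is SW38 - SW39 - SW24 - SW37 - SW12 at 16.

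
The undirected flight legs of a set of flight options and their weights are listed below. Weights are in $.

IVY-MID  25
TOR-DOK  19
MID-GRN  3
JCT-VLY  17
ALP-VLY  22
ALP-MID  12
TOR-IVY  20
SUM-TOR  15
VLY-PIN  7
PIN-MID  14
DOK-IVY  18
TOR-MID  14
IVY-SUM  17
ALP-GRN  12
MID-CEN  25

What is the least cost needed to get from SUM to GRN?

$32

Compare a few routes:
SUM–TOR–MID–GRN: 15+14+3 = 32
SUM–IVY–MID–GRN: 17+25+3 = 45
Cheapest is SUM–TOR–MID–GRN at $32.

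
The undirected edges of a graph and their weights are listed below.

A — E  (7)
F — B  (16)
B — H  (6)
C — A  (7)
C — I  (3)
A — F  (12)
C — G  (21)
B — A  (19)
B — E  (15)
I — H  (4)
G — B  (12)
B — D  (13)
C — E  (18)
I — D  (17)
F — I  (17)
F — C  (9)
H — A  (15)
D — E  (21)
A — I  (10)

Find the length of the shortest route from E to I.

Settle nodes by increasing distance from E:
E: 0
A: 7  (via E)
C: 14  (via A)
B: 15  (via E)
I: 17  (via A)
Shortest route: E–A–I = 17.

17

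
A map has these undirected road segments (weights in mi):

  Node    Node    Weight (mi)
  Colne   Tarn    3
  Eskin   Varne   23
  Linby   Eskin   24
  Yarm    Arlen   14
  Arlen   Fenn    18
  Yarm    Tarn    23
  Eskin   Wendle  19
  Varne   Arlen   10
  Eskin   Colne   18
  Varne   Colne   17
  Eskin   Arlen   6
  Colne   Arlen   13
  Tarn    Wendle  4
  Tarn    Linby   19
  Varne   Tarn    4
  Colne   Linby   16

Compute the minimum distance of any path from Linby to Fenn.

47 mi

Compare a few routes:
Linby - Colne - Tarn - Varne - Arlen - Fenn: 16+3+4+10+18 = 51
Linby - Colne - Arlen - Fenn: 16+13+18 = 47
Linby - Eskin - Arlen - Fenn: 24+6+18 = 48
The minimum is 47 mi via Linby - Colne - Arlen - Fenn.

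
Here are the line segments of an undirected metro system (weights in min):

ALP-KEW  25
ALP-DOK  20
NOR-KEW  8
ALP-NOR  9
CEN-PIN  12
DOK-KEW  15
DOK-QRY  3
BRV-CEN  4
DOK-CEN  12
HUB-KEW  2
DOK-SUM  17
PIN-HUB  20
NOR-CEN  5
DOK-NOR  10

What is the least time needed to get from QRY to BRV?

19 min

Running Dijkstra from QRY:
QRY: 0
DOK: 3  (via QRY)
NOR: 13  (via DOK)
CEN: 15  (via DOK)
KEW: 18  (via DOK)
BRV: 19  (via CEN)
Shortest route: QRY–DOK–CEN–BRV = 19 min.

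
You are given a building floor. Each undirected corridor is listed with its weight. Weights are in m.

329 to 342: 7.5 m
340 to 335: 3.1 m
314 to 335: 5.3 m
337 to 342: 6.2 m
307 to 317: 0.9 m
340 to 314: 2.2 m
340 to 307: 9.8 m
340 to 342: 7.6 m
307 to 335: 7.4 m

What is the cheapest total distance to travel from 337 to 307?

23.6 m

Shortest distances from 337:
337: 0
342: 6.2  (via 337)
329: 13.7  (via 342)
340: 13.8  (via 342)
314: 16  (via 340)
335: 16.9  (via 340)
307: 23.6  (via 340)
Shortest route: 337–342–340–307 = 23.6 m.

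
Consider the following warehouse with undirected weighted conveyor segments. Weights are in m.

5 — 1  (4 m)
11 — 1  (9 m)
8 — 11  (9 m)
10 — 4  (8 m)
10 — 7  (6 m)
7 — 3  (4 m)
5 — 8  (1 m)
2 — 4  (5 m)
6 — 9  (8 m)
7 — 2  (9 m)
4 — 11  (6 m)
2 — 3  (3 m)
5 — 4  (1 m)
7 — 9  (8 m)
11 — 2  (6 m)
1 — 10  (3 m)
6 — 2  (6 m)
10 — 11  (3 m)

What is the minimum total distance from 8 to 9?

Enumerating some paths:
8 → 5 → 4 → 10 → 7 → 9: 1+1+8+6+8 = 24
8 → 5 → 1 → 10 → 7 → 9: 1+4+3+6+8 = 22
8 → 5 → 4 → 2 → 6 → 9: 1+1+5+6+8 = 21
8 → 5 → 4 → 2 → 3 → 7 → 9: 1+1+5+3+4+8 = 22
Cheapest is 8 → 5 → 4 → 2 → 6 → 9 at 21 m.

21 m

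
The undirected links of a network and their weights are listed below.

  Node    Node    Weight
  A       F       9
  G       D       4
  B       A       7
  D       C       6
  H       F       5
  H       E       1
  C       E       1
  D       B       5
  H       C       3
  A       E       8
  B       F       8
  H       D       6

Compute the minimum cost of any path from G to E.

Compare a few routes:
G–D–C–E: 4+6+1 = 11
G–D–C–H–E: 4+6+3+1 = 14
Cheapest is G–D–C–E at 11.

11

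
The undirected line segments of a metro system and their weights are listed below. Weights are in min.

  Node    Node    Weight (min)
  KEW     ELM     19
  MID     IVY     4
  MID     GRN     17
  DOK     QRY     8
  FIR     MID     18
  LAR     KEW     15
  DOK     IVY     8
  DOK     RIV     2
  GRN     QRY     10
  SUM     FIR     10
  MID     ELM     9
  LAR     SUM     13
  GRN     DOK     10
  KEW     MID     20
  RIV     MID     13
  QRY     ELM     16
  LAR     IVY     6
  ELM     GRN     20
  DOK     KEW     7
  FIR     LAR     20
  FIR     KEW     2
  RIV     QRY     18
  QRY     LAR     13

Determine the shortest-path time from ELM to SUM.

Compare a few routes:
ELM - KEW - FIR - SUM: 19+2+10 = 31
ELM - MID - FIR - SUM: 9+18+10 = 37
ELM - MID - IVY - DOK - KEW - FIR - SUM: 9+4+8+7+2+10 = 40
ELM - MID - IVY - LAR - SUM: 9+4+6+13 = 32
Cheapest is ELM - KEW - FIR - SUM at 31 min.

31 min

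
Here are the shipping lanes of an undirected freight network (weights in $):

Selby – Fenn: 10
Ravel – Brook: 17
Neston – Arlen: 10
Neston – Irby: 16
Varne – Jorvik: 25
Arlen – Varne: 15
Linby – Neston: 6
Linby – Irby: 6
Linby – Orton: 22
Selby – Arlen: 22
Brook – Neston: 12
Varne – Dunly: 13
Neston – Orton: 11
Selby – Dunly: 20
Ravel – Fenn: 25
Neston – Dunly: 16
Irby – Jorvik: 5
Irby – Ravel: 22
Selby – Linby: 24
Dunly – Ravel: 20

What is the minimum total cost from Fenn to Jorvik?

$45

Candidate routes:
Fenn → Selby → Linby → Neston → Irby → Jorvik: 10+24+6+16+5 = 61
Fenn → Selby → Arlen → Neston → Linby → Irby → Jorvik: 10+22+10+6+6+5 = 59
Fenn → Ravel → Irby → Jorvik: 25+22+5 = 52
Fenn → Selby → Linby → Irby → Jorvik: 10+24+6+5 = 45
The minimum is $45 via Fenn → Selby → Linby → Irby → Jorvik.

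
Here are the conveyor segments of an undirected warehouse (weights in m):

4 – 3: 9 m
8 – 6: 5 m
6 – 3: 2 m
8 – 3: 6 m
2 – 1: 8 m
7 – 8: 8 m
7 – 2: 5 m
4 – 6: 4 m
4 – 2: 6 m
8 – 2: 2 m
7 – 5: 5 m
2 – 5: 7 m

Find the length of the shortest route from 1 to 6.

15 m

Running Dijkstra from 1:
1: 0
2: 8  (via 1)
8: 10  (via 2)
7: 13  (via 2)
4: 14  (via 2)
5: 15  (via 2)
6: 15  (via 8)
Shortest route: 1–2–8–6 = 15 m.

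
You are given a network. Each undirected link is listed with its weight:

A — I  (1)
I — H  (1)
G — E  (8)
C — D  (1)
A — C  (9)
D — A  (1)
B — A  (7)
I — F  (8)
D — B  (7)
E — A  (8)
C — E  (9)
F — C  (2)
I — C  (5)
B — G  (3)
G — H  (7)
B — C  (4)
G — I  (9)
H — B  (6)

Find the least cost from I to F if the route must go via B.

Shortest I→B: I–H–B = 7
Best B to F: B–C–F costing 6
Total via B: 7 + 6 = 13.

13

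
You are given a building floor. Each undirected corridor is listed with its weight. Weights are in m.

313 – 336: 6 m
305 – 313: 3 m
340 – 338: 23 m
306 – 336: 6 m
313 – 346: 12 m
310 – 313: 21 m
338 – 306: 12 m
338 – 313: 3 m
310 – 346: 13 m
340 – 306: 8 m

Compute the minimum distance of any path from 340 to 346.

Enumerating some paths:
340–306–336–313–346: 8+6+6+12 = 32
340–306–338–313–346: 8+12+3+12 = 35
The minimum is 32 m via 340–306–336–313–346.

32 m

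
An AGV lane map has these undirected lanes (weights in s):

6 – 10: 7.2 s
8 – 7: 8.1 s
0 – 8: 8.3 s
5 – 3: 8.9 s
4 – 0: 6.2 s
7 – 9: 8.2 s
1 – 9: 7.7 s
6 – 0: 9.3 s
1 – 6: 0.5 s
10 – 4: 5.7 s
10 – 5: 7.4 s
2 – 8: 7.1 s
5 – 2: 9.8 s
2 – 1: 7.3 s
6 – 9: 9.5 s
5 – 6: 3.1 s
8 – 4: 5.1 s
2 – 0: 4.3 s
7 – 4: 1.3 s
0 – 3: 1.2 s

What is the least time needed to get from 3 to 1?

11 s

Candidate routes:
3–5–6–1: 8.9+3.1+0.5 = 12.5
3–0–6–1: 1.2+9.3+0.5 = 11
The minimum is 11 s via 3–0–6–1.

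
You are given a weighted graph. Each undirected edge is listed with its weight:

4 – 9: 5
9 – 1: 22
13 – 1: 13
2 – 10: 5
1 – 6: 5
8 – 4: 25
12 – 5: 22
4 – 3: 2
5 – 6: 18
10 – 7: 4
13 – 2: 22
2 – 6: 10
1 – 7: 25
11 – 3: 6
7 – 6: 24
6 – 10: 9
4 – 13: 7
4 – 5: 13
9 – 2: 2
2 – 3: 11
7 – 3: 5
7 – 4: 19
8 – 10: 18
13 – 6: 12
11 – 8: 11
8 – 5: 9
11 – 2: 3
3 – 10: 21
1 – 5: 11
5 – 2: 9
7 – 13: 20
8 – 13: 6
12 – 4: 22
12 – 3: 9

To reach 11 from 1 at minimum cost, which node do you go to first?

Candidate routes:
1 → 6 → 2 → 11: 5+10+3 = 18
1 → 5 → 2 → 11: 11+9+3 = 23
1 → 6 → 10 → 2 → 11: 5+9+5+3 = 22
The minimum is 18 via 1 → 6 → 2 → 11.
So from 1 the first move is to 6.

6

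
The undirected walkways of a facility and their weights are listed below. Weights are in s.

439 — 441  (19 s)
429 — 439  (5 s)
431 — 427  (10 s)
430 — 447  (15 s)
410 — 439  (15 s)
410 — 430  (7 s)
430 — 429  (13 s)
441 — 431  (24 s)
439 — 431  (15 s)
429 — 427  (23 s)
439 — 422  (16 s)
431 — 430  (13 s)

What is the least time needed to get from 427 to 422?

Settle nodes by increasing distance from 427:
427: 0
431: 10  (via 427)
429: 23  (via 427)
430: 23  (via 431)
439: 25  (via 431)
410: 30  (via 430)
441: 34  (via 431)
447: 38  (via 430)
422: 41  (via 439)
Shortest route: 427–431–439–422 = 41 s.

41 s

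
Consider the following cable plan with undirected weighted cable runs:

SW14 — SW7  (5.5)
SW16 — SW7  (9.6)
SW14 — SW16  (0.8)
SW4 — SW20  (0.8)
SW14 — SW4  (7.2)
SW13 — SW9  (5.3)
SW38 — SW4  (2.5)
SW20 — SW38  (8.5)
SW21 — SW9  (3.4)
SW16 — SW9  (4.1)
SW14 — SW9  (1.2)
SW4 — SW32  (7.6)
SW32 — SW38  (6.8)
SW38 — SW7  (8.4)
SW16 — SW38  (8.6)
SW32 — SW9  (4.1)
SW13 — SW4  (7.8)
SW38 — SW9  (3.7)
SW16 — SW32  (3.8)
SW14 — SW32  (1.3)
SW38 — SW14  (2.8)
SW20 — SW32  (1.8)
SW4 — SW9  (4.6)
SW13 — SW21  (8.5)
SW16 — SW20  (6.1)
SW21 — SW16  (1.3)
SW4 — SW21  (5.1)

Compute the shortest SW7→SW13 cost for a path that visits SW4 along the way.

Best SW7 to SW4: SW7–SW14–SW32–SW20–SW4 costing 9.4
Best SW4 to SW13: SW4–SW13 costing 7.8
Total via SW4: 9.4 + 7.8 = 17.2.

17.2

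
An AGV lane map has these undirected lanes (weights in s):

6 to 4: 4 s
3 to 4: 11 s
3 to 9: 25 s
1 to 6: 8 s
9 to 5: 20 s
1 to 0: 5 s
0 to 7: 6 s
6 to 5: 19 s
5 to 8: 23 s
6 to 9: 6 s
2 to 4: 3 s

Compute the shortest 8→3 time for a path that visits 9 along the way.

64 s

Best 8 to 9: 8–5–9 costing 43
Best 9 to 3: 9–6–4–3 costing 21
Total via 9: 43 + 21 = 64 s.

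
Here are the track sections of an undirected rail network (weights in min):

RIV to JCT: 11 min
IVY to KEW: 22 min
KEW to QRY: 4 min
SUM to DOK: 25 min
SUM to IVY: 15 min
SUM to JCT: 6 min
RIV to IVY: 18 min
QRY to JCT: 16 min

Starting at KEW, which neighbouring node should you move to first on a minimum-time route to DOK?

Enumerating some paths:
KEW–IVY–SUM–DOK: 22+15+25 = 62
KEW–QRY–JCT–SUM–DOK: 4+16+6+25 = 51
The minimum is 51 min via KEW–QRY–JCT–SUM–DOK.
So from KEW the first move is to QRY.

QRY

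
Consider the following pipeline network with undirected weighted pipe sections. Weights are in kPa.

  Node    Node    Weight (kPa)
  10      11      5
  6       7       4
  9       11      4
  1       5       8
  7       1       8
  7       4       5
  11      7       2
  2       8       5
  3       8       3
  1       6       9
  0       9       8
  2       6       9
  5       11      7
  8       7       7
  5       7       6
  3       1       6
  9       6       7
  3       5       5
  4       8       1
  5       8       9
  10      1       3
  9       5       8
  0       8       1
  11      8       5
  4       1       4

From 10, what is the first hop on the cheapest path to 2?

Compare a few routes:
10–11–8–2: 5+5+5 = 15
10–1–4–8–2: 3+4+1+5 = 13
10–1–3–8–2: 3+6+3+5 = 17
The minimum is 13 kPa via 10–1–4–8–2.
So from 10 the first move is to 1.

1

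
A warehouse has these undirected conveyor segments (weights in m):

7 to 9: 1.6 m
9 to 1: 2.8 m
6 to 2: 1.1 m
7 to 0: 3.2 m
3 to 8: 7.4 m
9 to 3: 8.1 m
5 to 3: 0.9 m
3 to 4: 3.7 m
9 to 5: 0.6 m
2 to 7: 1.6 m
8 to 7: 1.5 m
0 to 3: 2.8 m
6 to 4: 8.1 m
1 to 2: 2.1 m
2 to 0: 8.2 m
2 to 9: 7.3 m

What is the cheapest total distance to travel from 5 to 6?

4.9 m

Shortest distances from 5:
5: 0
9: 0.6  (via 5)
3: 0.9  (via 5)
7: 2.2  (via 9)
1: 3.4  (via 9)
0: 3.7  (via 3)
8: 3.7  (via 7)
2: 3.8  (via 7)
4: 4.6  (via 3)
6: 4.9  (via 2)
Shortest route: 5–9–7–2–6 = 4.9 m.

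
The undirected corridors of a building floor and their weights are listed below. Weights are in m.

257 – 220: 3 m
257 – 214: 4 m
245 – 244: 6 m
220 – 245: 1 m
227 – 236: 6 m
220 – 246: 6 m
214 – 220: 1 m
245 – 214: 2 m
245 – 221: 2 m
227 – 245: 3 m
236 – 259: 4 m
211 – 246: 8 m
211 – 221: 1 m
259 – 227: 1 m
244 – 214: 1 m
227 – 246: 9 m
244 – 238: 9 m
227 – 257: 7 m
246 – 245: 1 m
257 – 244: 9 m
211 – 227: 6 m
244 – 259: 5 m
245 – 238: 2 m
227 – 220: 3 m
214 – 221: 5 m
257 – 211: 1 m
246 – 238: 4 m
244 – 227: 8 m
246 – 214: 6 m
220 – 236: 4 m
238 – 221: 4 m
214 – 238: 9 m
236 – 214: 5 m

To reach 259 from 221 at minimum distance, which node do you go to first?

245

Compare a few routes:
221 - 211 - 227 - 259: 1+6+1 = 8
221 - 245 - 227 - 259: 2+3+1 = 6
221 - 245 - 220 - 227 - 259: 2+1+3+1 = 7
The minimum is 6 m via 221 - 245 - 227 - 259.
So from 221 the first move is to 245.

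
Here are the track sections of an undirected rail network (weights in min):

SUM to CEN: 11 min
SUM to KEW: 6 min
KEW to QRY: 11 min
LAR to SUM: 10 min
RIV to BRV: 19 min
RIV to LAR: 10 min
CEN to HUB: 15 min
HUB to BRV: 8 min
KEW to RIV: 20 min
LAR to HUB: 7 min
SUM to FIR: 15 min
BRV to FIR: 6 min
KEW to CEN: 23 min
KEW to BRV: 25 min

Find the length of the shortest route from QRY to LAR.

Settle nodes by increasing distance from QRY:
QRY: 0
KEW: 11  (via QRY)
SUM: 17  (via KEW)
LAR: 27  (via SUM)
Shortest route: QRY–KEW–SUM–LAR = 27 min.

27 min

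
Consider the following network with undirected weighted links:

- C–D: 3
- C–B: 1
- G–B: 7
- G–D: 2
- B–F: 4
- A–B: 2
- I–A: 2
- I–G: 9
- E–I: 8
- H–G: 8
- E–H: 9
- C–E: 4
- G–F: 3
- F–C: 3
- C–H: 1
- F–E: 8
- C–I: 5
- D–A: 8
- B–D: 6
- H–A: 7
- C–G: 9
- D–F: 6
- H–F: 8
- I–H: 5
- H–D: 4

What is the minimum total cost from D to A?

6

Candidate routes:
D - A: 8 = 8
D - B - A: 6+2 = 8
D - C - B - A: 3+1+2 = 6
The minimum is 6 via D - C - B - A.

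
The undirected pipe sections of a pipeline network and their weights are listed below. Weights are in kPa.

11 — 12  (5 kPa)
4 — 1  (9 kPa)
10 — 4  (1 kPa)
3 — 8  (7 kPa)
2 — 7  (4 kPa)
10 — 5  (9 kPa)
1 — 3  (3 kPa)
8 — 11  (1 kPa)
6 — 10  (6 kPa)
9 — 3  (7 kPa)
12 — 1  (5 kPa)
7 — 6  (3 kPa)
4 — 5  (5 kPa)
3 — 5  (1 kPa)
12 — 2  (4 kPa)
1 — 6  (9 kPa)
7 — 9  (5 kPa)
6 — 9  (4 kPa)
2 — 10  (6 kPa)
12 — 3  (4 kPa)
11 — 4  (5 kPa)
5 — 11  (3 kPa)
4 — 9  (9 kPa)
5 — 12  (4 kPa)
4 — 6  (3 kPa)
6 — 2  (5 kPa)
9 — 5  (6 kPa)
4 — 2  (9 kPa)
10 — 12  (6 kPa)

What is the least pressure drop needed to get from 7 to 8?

12 kPa

Settle nodes by increasing distance from 7:
7: 0
6: 3  (via 7)
2: 4  (via 7)
9: 5  (via 7)
4: 6  (via 6)
10: 7  (via 4)
12: 8  (via 2)
5: 11  (via 9)
11: 11  (via 4)
1: 12  (via 6)
3: 12  (via 9)
8: 12  (via 11)
Shortest route: 7–6–4–11–8 = 12 kPa.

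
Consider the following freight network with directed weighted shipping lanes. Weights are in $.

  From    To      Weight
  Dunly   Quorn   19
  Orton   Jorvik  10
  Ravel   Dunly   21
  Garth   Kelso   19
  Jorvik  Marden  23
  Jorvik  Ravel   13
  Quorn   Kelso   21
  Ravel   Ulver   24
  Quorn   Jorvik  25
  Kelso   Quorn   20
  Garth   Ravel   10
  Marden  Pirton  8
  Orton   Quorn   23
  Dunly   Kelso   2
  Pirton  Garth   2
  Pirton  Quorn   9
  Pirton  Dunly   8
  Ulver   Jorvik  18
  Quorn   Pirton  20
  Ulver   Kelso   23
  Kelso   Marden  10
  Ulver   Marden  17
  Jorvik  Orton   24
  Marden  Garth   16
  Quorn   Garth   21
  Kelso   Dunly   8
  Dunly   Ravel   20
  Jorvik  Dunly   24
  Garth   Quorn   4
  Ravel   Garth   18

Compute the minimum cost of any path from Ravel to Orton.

$66

Settle nodes by increasing distance from Ravel:
Ravel: 0
Garth: 18  (via Ravel)
Dunly: 21  (via Ravel)
Quorn: 22  (via Garth)
Kelso: 23  (via Dunly)
Ulver: 24  (via Ravel)
Marden: 33  (via Kelso)
Pirton: 41  (via Marden)
Jorvik: 42  (via Ulver)
Orton: 66  (via Jorvik)
Shortest route: Ravel → Ulver → Jorvik → Orton = $66.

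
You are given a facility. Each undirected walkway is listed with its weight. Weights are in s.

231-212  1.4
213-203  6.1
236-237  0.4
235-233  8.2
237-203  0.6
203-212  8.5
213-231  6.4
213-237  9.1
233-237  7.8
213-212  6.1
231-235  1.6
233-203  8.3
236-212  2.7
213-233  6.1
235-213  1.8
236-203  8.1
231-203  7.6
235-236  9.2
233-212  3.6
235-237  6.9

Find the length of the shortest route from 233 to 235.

Settle nodes by increasing distance from 233:
233: 0
212: 3.6  (via 233)
231: 5  (via 212)
213: 6.1  (via 233)
236: 6.3  (via 212)
235: 6.6  (via 231)
Shortest route: 233–212–231–235 = 6.6 s.

6.6 s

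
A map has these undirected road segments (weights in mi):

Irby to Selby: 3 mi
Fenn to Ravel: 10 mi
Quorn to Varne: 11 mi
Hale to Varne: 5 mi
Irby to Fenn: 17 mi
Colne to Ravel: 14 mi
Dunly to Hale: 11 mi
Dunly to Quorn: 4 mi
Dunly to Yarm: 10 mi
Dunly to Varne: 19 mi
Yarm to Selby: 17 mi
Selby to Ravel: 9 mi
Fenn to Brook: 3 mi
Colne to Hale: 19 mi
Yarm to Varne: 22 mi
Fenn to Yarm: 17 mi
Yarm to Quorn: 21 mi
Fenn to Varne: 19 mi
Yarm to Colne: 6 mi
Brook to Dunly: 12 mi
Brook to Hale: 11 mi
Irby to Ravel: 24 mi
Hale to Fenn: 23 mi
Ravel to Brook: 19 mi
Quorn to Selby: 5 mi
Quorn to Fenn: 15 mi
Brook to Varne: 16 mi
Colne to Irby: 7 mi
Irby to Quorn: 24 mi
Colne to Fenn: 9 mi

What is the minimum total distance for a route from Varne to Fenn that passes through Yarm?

Best Varne to Yarm: Varne–Yarm costing 22
Shortest Yarm→Fenn: Yarm–Colne–Fenn = 15
Total via Yarm: 22 + 15 = 37 mi.

37 mi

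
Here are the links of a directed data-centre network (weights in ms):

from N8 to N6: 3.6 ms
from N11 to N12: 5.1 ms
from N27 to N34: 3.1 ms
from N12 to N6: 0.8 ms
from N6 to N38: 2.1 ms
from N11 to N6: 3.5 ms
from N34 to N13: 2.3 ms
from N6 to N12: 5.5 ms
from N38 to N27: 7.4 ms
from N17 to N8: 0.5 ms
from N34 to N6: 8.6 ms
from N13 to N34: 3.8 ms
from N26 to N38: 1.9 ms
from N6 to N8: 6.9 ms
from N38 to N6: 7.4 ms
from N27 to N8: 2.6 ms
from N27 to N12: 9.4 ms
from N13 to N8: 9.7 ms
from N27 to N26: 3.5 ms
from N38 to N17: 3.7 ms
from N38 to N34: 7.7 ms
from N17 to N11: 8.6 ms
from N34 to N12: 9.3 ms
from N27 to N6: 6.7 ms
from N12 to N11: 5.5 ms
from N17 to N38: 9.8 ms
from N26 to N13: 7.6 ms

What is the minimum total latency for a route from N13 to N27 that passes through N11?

Best N13 to N11: N13 → N34 → N12 → N11 costing 18.6
Shortest N11→N27: N11 → N6 → N38 → N27 = 13
Total via N11: 18.6 + 13 = 31.6 ms.

31.6 ms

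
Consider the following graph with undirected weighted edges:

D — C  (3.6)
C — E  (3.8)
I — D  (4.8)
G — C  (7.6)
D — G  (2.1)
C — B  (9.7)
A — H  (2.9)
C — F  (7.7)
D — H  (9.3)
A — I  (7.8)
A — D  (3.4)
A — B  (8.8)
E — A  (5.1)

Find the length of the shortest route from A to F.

Candidate routes:
A - D - C - F: 3.4+3.6+7.7 = 14.7
A - H - D - C - F: 2.9+9.3+3.6+7.7 = 23.5
A - D - G - C - F: 3.4+2.1+7.6+7.7 = 20.8
A - E - C - F: 5.1+3.8+7.7 = 16.6
The minimum is 14.7 via A - D - C - F.

14.7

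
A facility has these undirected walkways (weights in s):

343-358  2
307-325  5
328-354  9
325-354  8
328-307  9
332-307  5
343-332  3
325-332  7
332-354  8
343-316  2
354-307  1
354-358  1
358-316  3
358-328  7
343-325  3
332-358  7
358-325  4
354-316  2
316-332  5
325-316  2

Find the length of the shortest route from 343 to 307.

4 s

Running Dijkstra from 343:
343: 0
358: 2  (via 343)
316: 2  (via 343)
332: 3  (via 343)
325: 3  (via 343)
354: 3  (via 358)
307: 4  (via 354)
Shortest route: 343 → 358 → 354 → 307 = 4 s.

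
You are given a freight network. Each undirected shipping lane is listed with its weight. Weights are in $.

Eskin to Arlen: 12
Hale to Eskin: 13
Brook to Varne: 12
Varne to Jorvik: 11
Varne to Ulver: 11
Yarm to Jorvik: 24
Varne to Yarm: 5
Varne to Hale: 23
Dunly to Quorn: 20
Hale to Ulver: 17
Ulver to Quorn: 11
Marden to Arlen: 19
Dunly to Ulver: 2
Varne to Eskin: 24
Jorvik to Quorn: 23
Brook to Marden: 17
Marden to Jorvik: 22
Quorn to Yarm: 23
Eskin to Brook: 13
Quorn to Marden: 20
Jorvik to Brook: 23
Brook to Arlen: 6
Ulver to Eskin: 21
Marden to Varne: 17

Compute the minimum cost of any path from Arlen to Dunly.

$31

Candidate routes:
Arlen - Brook - Eskin - Ulver - Dunly: 6+13+21+2 = 42
Arlen - Brook - Varne - Ulver - Dunly: 6+12+11+2 = 31
Arlen - Eskin - Ulver - Dunly: 12+21+2 = 35
The minimum is $31 via Arlen - Brook - Varne - Ulver - Dunly.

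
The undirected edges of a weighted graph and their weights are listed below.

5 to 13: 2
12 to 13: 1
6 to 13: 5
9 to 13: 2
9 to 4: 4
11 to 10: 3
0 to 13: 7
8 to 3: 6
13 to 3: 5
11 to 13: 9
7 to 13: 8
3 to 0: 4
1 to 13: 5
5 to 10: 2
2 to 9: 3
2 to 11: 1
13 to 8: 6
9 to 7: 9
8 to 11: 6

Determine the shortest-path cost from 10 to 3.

9

Shortest distances from 10:
10: 0
5: 2  (via 10)
11: 3  (via 10)
2: 4  (via 11)
13: 4  (via 5)
12: 5  (via 13)
9: 6  (via 13)
1: 9  (via 13)
3: 9  (via 13)
Shortest route: 10–5–13–3 = 9.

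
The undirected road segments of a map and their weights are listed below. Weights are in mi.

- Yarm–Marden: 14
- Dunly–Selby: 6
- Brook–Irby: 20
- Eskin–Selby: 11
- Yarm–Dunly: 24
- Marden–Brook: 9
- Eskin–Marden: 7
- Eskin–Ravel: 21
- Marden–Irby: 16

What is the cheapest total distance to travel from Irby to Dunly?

Enumerating some paths:
Irby - Marden - Eskin - Selby - Dunly: 16+7+11+6 = 40
Irby - Brook - Marden - Eskin - Selby - Dunly: 20+9+7+11+6 = 53
The minimum is 40 mi via Irby - Marden - Eskin - Selby - Dunly.

40 mi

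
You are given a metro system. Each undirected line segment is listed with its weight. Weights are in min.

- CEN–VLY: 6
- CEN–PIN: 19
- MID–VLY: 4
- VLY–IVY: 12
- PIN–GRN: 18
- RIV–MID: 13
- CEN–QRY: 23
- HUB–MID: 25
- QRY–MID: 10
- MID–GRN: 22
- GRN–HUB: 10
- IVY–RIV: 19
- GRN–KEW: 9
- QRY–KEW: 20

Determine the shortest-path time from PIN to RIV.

Candidate routes:
PIN - CEN - VLY - MID - RIV: 19+6+4+13 = 42
PIN - GRN - MID - RIV: 18+22+13 = 53
The minimum is 42 min via PIN - CEN - VLY - MID - RIV.

42 min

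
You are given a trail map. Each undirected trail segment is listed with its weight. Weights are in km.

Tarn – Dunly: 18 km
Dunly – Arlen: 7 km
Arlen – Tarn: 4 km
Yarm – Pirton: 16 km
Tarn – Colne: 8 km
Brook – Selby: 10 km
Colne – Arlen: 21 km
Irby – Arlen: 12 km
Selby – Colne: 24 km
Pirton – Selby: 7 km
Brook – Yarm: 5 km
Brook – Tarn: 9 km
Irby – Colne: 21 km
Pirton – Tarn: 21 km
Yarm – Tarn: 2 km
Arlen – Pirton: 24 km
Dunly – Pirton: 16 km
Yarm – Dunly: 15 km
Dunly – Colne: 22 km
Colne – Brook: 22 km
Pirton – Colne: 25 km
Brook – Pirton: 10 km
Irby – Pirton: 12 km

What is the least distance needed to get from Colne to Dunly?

Settle nodes by increasing distance from Colne:
Colne: 0
Tarn: 8  (via Colne)
Yarm: 10  (via Tarn)
Arlen: 12  (via Tarn)
Brook: 15  (via Yarm)
Dunly: 19  (via Arlen)
Shortest route: Colne–Tarn–Arlen–Dunly = 19 km.

19 km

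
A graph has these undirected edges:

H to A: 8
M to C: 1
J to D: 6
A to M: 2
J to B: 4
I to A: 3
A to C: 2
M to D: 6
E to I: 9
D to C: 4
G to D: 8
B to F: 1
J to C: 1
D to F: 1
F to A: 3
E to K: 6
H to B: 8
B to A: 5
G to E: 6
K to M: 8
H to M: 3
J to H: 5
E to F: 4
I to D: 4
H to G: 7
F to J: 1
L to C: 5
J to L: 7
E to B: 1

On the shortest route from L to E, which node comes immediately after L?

C

Candidate routes:
L → C → J → F → B → E: 5+1+1+1+1 = 9
L → J → F → B → E: 7+1+1+1 = 10
Cheapest is L → C → J → F → B → E at 9.
So from L the first move is to C.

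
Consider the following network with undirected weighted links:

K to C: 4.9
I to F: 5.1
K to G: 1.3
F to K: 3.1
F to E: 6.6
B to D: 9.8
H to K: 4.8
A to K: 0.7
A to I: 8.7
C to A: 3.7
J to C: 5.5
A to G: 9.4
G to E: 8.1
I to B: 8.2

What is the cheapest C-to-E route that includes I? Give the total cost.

Shortest C→I: C → A → I = 12.4
Best I to E: I → F → E costing 11.7
Total via I: 12.4 + 11.7 = 24.1.

24.1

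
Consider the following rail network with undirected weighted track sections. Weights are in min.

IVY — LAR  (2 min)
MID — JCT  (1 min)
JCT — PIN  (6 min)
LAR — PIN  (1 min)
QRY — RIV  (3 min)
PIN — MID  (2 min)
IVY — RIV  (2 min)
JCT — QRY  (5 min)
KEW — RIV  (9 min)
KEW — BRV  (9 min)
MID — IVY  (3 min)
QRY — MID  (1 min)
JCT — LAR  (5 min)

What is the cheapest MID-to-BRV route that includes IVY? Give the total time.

Best MID to IVY: MID → IVY costing 3
Shortest IVY→BRV: IVY → RIV → KEW → BRV = 20
Total via IVY: 3 + 20 = 23 min.

23 min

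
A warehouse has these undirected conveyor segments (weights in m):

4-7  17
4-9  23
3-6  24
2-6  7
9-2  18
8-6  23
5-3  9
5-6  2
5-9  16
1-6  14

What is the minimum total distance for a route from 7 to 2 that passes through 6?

Shortest 7→6: 7–4–9–5–6 = 58
Best 6 to 2: 6–2 costing 7
Total via 6: 58 + 7 = 65 m.

65 m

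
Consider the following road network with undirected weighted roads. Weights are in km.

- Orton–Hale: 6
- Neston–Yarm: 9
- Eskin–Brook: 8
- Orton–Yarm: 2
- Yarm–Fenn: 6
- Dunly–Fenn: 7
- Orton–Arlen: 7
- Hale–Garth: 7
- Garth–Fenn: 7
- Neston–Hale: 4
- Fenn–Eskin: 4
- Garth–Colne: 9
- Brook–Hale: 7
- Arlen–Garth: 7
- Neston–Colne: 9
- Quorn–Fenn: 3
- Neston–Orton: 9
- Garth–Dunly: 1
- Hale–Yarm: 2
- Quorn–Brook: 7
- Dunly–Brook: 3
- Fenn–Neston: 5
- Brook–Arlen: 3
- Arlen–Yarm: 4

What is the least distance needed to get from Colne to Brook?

13 km

Compare a few routes:
Colne - Garth - Arlen - Brook: 9+7+3 = 19
Colne - Neston - Hale - Brook: 9+4+7 = 20
Colne - Neston - Hale - Yarm - Arlen - Brook: 9+4+2+4+3 = 22
Colne - Garth - Dunly - Brook: 9+1+3 = 13
Cheapest is Colne - Garth - Dunly - Brook at 13 km.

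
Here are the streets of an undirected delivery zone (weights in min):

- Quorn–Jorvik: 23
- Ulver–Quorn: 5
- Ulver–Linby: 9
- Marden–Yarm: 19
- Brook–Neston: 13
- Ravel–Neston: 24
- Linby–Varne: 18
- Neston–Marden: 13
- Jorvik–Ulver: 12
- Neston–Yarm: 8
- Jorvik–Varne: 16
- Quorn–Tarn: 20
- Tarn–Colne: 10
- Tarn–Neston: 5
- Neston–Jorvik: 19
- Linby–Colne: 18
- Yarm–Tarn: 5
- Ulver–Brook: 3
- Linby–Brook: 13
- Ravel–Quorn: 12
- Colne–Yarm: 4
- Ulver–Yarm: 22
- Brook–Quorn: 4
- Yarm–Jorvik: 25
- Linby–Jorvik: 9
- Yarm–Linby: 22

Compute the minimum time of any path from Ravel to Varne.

Settle nodes by increasing distance from Ravel:
Ravel: 0
Quorn: 12  (via Ravel)
Brook: 16  (via Quorn)
Ulver: 17  (via Quorn)
Neston: 24  (via Ravel)
Linby: 26  (via Ulver)
Tarn: 29  (via Neston)
Jorvik: 29  (via Ulver)
Yarm: 32  (via Neston)
Colne: 36  (via Yarm)
Marden: 37  (via Neston)
Varne: 44  (via Linby)
Shortest route: Ravel → Quorn → Ulver → Linby → Varne = 44 min.

44 min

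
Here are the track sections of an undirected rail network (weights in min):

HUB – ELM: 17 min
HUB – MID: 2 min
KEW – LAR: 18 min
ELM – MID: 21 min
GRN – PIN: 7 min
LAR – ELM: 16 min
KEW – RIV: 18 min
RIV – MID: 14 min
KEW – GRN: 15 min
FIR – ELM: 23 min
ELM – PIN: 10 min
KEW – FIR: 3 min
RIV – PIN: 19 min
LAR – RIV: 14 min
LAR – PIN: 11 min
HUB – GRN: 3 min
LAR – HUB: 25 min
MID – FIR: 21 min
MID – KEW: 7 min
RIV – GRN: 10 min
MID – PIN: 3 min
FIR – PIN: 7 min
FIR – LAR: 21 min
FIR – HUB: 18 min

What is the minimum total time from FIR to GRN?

Shortest distances from FIR:
FIR: 0
KEW: 3  (via FIR)
PIN: 7  (via FIR)
MID: 10  (via KEW)
HUB: 12  (via MID)
GRN: 14  (via PIN)
Shortest route: FIR → PIN → GRN = 14 min.

14 min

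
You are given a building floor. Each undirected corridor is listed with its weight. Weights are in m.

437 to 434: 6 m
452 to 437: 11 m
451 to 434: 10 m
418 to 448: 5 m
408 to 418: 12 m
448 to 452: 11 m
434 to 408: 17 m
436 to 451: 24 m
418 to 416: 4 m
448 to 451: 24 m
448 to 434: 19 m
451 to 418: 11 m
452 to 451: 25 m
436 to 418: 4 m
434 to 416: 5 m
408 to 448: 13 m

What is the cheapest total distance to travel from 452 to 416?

Shortest distances from 452:
452: 0
437: 11  (via 452)
448: 11  (via 452)
418: 16  (via 448)
434: 17  (via 437)
416: 20  (via 418)
Shortest route: 452 → 448 → 418 → 416 = 20 m.

20 m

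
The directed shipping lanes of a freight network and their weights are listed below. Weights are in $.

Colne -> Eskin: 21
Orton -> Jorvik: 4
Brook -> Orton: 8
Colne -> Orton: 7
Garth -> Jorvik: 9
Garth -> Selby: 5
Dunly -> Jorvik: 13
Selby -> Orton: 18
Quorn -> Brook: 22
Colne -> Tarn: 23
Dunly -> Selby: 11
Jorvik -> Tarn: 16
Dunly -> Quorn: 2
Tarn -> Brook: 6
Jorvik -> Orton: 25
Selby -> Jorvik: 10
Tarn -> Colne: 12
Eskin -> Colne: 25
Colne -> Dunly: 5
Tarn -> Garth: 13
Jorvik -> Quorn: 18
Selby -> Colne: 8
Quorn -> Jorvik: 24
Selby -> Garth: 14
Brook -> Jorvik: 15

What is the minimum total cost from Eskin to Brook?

Settle nodes by increasing distance from Eskin:
Eskin: 0
Colne: 25  (via Eskin)
Dunly: 30  (via Colne)
Quorn: 32  (via Dunly)
Orton: 32  (via Colne)
Jorvik: 36  (via Orton)
Selby: 41  (via Dunly)
Tarn: 48  (via Colne)
Brook: 54  (via Quorn)
Shortest route: Eskin → Colne → Dunly → Quorn → Brook = $54.

$54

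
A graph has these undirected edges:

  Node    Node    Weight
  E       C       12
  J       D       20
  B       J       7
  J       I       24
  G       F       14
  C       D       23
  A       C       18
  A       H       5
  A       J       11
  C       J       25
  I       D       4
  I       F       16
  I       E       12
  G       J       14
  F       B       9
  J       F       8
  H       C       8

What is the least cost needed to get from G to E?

42

Candidate routes:
G–F–I–E: 14+16+12 = 42
G–J–D–I–E: 14+20+4+12 = 50
The minimum is 42 via G–F–I–E.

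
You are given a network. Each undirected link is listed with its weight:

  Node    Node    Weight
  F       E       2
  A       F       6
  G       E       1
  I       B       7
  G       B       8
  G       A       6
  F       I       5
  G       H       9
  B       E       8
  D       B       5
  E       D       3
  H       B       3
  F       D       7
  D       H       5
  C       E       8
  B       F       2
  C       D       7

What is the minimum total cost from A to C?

Running Dijkstra from A:
A: 0
F: 6  (via A)
G: 6  (via A)
E: 7  (via G)
B: 8  (via F)
D: 10  (via E)
H: 11  (via B)
I: 11  (via F)
C: 15  (via E)
Shortest route: A–G–E–C = 15.

15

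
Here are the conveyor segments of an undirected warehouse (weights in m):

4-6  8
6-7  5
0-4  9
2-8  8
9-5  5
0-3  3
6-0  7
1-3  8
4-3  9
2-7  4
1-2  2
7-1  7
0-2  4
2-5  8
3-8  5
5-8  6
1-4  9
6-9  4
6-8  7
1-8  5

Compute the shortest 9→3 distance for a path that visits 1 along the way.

Best 9 to 1: 9–5–2–1 costing 15
Best 1 to 3: 1–3 costing 8
Total via 1: 15 + 8 = 23 m.

23 m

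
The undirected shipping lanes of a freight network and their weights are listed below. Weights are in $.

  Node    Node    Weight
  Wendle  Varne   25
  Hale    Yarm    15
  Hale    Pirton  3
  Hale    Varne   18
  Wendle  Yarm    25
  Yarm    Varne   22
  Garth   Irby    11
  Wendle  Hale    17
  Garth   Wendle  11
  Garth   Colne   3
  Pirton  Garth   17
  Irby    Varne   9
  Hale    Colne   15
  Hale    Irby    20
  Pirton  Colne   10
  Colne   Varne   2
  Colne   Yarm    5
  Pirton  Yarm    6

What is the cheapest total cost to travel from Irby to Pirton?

Shortest distances from Irby:
Irby: 0
Varne: 9  (via Irby)
Garth: 11  (via Irby)
Colne: 11  (via Varne)
Yarm: 16  (via Colne)
Hale: 20  (via Irby)
Pirton: 21  (via Colne)
Shortest route: Irby → Varne → Colne → Pirton = $21.

$21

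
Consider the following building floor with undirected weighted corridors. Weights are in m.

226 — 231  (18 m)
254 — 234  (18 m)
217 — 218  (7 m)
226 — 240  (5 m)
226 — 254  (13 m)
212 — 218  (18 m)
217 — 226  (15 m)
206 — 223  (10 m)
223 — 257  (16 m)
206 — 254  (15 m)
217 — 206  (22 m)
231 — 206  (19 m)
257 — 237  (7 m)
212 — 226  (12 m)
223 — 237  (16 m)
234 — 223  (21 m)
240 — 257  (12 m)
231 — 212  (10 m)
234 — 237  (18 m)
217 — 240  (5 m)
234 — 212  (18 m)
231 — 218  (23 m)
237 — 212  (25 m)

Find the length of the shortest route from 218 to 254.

30 m

Settle nodes by increasing distance from 218:
218: 0
217: 7  (via 218)
240: 12  (via 217)
226: 17  (via 240)
212: 18  (via 218)
231: 23  (via 218)
257: 24  (via 240)
206: 29  (via 217)
254: 30  (via 226)
Shortest route: 218 → 217 → 240 → 226 → 254 = 30 m.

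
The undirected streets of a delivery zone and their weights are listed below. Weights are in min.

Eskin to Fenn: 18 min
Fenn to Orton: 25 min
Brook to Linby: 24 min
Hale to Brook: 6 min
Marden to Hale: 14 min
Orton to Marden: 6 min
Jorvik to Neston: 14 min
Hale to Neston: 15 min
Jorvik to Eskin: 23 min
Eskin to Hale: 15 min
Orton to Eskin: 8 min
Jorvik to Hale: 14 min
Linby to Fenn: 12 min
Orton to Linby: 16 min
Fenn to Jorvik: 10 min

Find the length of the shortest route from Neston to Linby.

Running Dijkstra from Neston:
Neston: 0
Jorvik: 14  (via Neston)
Hale: 15  (via Neston)
Brook: 21  (via Hale)
Fenn: 24  (via Jorvik)
Marden: 29  (via Hale)
Eskin: 30  (via Hale)
Orton: 35  (via Marden)
Linby: 36  (via Fenn)
Shortest route: Neston → Jorvik → Fenn → Linby = 36 min.

36 min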